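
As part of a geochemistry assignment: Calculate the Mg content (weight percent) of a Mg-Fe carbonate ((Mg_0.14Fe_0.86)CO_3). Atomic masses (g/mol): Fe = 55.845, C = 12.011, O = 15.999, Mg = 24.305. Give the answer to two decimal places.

Formula mass = 0.14×24.305 + 0.86×55.845 + 1×12.011 + 3×15.999 = 111.437 g/mol, of which 3.403 g is Mg.
So Mg makes up 3.403/111.437 = 0.0305 of the mass, i.e. 3.05%.

3.05 weight percent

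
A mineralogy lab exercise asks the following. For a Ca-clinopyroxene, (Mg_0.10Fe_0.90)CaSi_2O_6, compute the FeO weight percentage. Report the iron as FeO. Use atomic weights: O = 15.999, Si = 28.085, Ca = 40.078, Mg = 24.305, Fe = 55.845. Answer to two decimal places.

26.40 wt%

M((Mg_0.10Fe_0.90)CaSi_2O_6) = 244.933 g/mol; M(FeO) = 71.844 g/mol.
Moles FeO per formula unit = 0.90 Fe ÷ 1 = 0.9000.
FeO fraction = (0.9000 × 71.844) / 244.933 = 64.660/244.933 = 0.2640.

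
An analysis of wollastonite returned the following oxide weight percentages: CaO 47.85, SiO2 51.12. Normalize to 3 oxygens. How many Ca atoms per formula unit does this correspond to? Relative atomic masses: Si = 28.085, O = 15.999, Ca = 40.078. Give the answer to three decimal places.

CaO: 47.85/56.077 = 0.85329 mol → 0.85329 mol Ca, 0.85329 mol O.
SiO2: 51.12/60.083 = 0.85082 mol → 0.85082 mol Si, 1.70164 mol O.
Total oxygen = 2.55493 mol. Normalization factor = 3/2.55493 = 1.17420.
Ca per 3 O = 0.85329 × 1.17420 = 1.002.

1.002 Ca apfu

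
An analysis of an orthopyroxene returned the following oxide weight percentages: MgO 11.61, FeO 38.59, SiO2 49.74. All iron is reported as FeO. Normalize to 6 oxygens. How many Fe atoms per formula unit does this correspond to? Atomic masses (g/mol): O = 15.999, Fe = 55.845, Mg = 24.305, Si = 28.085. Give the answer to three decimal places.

11.61 wt% MgO ÷ 40.304 g/mol = 0.28806 mol, giving 0.28806 Mg and 0.28806 O.
38.59 wt% FeO ÷ 71.844 g/mol = 0.53714 mol, giving 0.53714 Fe and 0.53714 O.
49.74 wt% SiO2 ÷ 60.083 g/mol = 0.82785 mol, giving 0.82785 Si and 1.65570 O.
Oxygen sums to 2.48090; scaling by 6/2.48090 = 2.41848 puts the formula on 6 O.
Fe: 0.53714 × 2.41848 = 1.299 atoms per formula unit.

1.299 Fe apfu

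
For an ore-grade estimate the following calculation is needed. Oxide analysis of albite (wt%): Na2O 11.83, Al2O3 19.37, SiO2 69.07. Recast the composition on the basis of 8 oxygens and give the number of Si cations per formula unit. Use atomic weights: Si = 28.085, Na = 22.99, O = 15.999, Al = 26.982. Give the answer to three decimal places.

11.83 wt% Na2O ÷ 61.979 g/mol = 0.19087 mol, giving 0.38174 Na and 0.19087 O.
19.37 wt% Al2O3 ÷ 101.961 g/mol = 0.18997 mol, giving 0.37994 Al and 0.56991 O.
69.07 wt% SiO2 ÷ 60.083 g/mol = 1.14958 mol, giving 1.14958 Si and 2.29916 O.
Oxygen sums to 3.05994; scaling by 8/3.05994 = 2.61443 puts the formula on 8 O.
Si: 1.14958 × 2.61443 = 3.005 atoms per formula unit.

3.005 Si apfu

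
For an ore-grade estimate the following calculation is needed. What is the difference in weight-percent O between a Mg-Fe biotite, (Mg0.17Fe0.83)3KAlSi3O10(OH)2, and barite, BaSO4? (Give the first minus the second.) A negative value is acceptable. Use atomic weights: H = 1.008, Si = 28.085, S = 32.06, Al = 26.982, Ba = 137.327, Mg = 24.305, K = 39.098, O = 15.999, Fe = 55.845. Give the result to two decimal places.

11.30 percentage points

O in (Mg0.17Fe0.83)3KAlSi3O10(OH)2: molar mass 495.789 g/mol; 12×15.999 = 191.988 g → 38.72 wt%.
O in BaSO4: molar mass 233.383 g/mol; 4×15.999 = 63.996 g → 27.42 wt%.
Difference = 38.72 − 27.42 = 11.30 percentage points.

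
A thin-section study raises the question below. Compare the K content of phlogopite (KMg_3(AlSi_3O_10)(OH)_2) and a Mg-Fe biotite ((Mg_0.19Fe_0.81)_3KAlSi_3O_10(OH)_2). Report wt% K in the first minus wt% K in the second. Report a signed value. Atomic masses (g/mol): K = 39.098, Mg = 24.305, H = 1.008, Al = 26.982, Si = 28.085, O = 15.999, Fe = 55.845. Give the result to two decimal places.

M(KMg_3(AlSi_3O_10)(OH)_2) = 417.254 g/mol, so wt% K = 39.098/417.254 × 100 = 9.37%.
M((Mg_0.19Fe_0.81)_3KAlSi_3O_10(OH)_2) = 493.896 g/mol, so wt% K = 39.098/493.896 × 100 = 7.92%.
9.37 − 7.92 = 1.45 pp.

1.45 percentage points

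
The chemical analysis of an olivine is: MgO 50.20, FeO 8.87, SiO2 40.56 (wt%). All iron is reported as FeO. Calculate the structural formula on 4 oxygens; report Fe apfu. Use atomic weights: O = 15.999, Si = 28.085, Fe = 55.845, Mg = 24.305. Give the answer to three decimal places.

0.182 Fe apfu

MgO: 50.20/40.304 = 1.24553 mol → 1.24553 mol Mg, 1.24553 mol O.
FeO: 8.87/71.844 = 0.12346 mol → 0.12346 mol Fe, 0.12346 mol O.
SiO2: 40.56/60.083 = 0.67507 mol → 0.67507 mol Si, 1.35014 mol O.
Total oxygen = 2.71913 mol. Normalization factor = 4/2.71913 = 1.47106.
Fe per 4 O = 0.12346 × 1.47106 = 0.182.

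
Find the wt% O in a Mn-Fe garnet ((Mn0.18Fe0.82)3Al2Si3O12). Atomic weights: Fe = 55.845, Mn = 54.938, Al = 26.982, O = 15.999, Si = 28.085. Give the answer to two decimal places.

Formula mass = 0.54·54.938 + 2.46·55.845 + 2·26.982 + 3·28.085 + 12·15.999 = 497.252 g/mol, of which 191.988 g is O.
So O makes up 191.988/497.252 = 0.3861 of the mass, i.e. 38.61%.

38.61 wt%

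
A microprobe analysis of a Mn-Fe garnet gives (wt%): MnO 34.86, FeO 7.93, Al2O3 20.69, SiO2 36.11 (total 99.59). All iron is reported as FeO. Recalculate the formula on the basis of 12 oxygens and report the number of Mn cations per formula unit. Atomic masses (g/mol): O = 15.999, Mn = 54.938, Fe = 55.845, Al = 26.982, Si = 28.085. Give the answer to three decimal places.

34.86 wt% MnO ÷ 70.937 g/mol = 0.49142 mol, giving 0.49142 Mn and 0.49142 O.
7.93 wt% FeO ÷ 71.844 g/mol = 0.11038 mol, giving 0.11038 Fe and 0.11038 O.
20.69 wt% Al2O3 ÷ 101.961 g/mol = 0.20292 mol, giving 0.40584 Al and 0.60876 O.
36.11 wt% SiO2 ÷ 60.083 g/mol = 0.60100 mol, giving 0.60100 Si and 1.20200 O.
Oxygen sums to 2.41256; scaling by 12/2.41256 = 4.97397 puts the formula on 12 O.
Mn: 0.49142 × 4.97397 = 2.444 atoms per formula unit.

2.444 Mn apfu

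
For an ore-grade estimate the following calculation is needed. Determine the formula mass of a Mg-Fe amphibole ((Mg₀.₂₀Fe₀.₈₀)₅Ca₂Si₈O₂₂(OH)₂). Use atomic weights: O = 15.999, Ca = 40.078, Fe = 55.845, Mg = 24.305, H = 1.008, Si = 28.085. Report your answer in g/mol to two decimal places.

Mg: 1 × 24.305 = 24.3050
Fe: 4 × 55.845 = 223.3800
Ca: 2 × 40.078 = 80.1560
Si: 8 × 28.085 = 224.6800
O: 24 × 15.999 = 383.9760
H: 2 × 1.008 = 2.0160
Summing the contributions gives the formula mass.

938.51 g/mol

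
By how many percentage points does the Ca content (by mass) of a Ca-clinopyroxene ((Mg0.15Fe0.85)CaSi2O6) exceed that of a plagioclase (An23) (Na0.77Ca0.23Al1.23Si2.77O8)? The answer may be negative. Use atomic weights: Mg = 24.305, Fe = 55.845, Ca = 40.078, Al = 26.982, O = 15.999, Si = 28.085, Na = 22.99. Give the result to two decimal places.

13.00 percentage points

Ca in (Mg0.15Fe0.85)CaSi2O6: molar mass 243.356 g/mol; 1×40.078 = 40.078 g → 16.47 wt%.
Ca in Na0.77Ca0.23Al1.23Si2.77O8: molar mass 265.896 g/mol; 0.23×40.078 = 9.218 g → 3.47 wt%.
Difference = 16.47 − 3.47 = 13.00 percentage points.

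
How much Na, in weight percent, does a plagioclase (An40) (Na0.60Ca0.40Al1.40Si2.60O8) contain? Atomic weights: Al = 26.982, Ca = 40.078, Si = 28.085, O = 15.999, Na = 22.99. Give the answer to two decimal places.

Formula mass = 0.60*22.99 + 0.40*40.078 + 1.40*26.982 + 2.60*28.085 + 8*15.999 = 268.613 g/mol, of which 13.794 g is Na.
So Na makes up 13.794/268.613 = 0.0514 of the mass, i.e. 5.14%.

5.14 weight percent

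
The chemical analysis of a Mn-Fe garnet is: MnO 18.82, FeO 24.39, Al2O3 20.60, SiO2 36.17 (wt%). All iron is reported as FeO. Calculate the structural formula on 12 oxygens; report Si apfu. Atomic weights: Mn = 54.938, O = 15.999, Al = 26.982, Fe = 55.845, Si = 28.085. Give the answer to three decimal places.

MnO: 18.82/70.937 = 0.26531 mol → 0.26531 mol Mn, 0.26531 mol O.
FeO: 24.39/71.844 = 0.33949 mol → 0.33949 mol Fe, 0.33949 mol O.
Al2O3: 20.60/101.961 = 0.20204 mol → 0.40408 mol Al, 0.60612 mol O.
SiO2: 36.17/60.083 = 0.60200 mol → 0.60200 mol Si, 1.20400 mol O.
Total oxygen = 2.41492 mol. Normalization factor = 12/2.41492 = 4.96911.
Si per 12 O = 0.60200 × 4.96911 = 2.991.

2.991 Si apfu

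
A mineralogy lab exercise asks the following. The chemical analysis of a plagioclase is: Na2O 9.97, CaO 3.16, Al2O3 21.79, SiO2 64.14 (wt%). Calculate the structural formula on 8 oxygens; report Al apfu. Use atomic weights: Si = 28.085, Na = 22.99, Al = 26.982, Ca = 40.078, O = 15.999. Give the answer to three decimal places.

Na2O: 9.97/61.979 = 0.16086 mol → 0.32172 mol Na, 0.16086 mol O.
CaO: 3.16/56.077 = 0.05635 mol → 0.05635 mol Ca, 0.05635 mol O.
Al2O3: 21.79/101.961 = 0.21371 mol → 0.42742 mol Al, 0.64113 mol O.
SiO2: 64.14/60.083 = 1.06752 mol → 1.06752 mol Si, 2.13504 mol O.
Total oxygen = 2.99338 mol. Normalization factor = 8/2.99338 = 2.67256.
Al per 8 O = 0.42742 × 2.67256 = 1.142.

1.142 Al apfu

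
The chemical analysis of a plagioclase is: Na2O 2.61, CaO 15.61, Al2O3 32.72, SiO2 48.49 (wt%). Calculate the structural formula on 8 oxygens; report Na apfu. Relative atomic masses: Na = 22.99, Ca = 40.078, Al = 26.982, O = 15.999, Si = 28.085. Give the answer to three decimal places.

Na2O: 2.61/61.979 = 0.04211 mol → 0.08422 mol Na, 0.04211 mol O.
CaO: 15.61/56.077 = 0.27837 mol → 0.27837 mol Ca, 0.27837 mol O.
Al2O3: 32.72/101.961 = 0.32091 mol → 0.64182 mol Al, 0.96273 mol O.
SiO2: 48.49/60.083 = 0.80705 mol → 0.80705 mol Si, 1.61410 mol O.
Total oxygen = 2.89731 mol. Normalization factor = 8/2.89731 = 2.76118.
Na per 8 O = 0.08422 × 2.76118 = 0.233.

0.233 Na apfu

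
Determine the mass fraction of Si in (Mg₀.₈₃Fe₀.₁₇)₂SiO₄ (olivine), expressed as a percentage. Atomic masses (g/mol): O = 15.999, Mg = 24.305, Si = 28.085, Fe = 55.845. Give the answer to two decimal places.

18.55 mass %

Formula mass = 1.66*24.305 + 0.34*55.845 + 1*28.085 + 4*15.999 = 151.415 g/mol, of which 28.085 g is Si.
So Si makes up 28.085/151.415 = 0.1855 of the mass, i.e. 18.55%.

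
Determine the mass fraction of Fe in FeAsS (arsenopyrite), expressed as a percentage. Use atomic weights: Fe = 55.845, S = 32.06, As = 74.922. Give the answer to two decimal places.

34.30 mass %

Molar mass of FeAsS: 1×55.845 + 1×74.922 + 1×32.06 = 162.827 g/mol.
Mass of Fe per formula unit: 1 × 55.845 = 55.845 g.
Weight fraction Fe = 55.845 / 162.827 = 0.3430.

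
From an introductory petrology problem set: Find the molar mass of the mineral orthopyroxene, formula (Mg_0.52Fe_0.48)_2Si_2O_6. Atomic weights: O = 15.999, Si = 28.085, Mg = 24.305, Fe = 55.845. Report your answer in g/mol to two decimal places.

231.05 g/mol

The formula mass is the sum 1.04×24.305 + 0.96×55.845 + 2×28.085 + 6×15.999.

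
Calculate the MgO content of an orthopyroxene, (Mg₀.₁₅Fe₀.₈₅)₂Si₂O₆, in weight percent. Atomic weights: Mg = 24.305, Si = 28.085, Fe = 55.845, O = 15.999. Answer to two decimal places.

4.75 wt%

Molar mass of (Mg₀.₁₅Fe₀.₈₅)₂Si₂O₆ = 0.30×24.305 + 1.70×55.845 + 2×28.085 + 6×15.999 = 254.392 g/mol.
Each formula unit contains 0.30 Mg, equivalent to 0.30/1 = 0.3000 mol MgO.
M(MgO) = 1×24.305 + 1×15.999 = 40.304 g/mol.
Mass of MgO per formula unit = 0.3000 × 40.304 = 12.091 g.
MgO wt% = 12.091 / 254.392 × 100 = 4.75%.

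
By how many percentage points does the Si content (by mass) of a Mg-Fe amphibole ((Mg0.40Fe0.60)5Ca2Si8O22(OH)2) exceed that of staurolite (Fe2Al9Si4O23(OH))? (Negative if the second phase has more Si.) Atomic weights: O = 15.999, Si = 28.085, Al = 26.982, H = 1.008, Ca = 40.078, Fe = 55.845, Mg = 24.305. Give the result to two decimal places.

M((Mg0.40Fe0.60)5Ca2Si8O22(OH)2) = 906.973 g/mol, so wt% Si = 224.680/906.973 × 100 = 24.77%.
M(Fe2Al9Si4O23(OH)) = 851.852 g/mol, so wt% Si = 112.340/851.852 × 100 = 13.19%.
24.77 − 13.19 = 11.58 pp.

11.58 percentage points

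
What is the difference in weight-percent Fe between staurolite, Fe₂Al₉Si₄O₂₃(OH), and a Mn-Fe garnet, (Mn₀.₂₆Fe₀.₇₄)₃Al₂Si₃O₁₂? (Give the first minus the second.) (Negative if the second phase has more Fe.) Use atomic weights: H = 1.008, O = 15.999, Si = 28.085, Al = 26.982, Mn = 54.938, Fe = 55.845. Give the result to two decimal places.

-11.83 percentage points

Fe in Fe₂Al₉Si₄O₂₃(OH): molar mass 851.852 g/mol; 2×55.845 = 111.690 g → 13.11 wt%.
Fe in (Mn₀.₂₆Fe₀.₇₄)₃Al₂Si₃O₁₂: molar mass 497.035 g/mol; 2.22×55.845 = 123.976 g → 24.94 wt%.
Difference = 13.11 − 24.94 = -11.83 percentage points.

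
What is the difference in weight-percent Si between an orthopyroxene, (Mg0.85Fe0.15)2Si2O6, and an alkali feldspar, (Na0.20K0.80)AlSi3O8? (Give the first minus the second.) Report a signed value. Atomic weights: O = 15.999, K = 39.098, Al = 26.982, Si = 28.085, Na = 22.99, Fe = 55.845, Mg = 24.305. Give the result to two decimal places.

First mineral: 56.170 g Si in 210.236 g formula = 26.72 wt% Si.
Second mineral: 84.255 g Si in 275.105 g formula = 30.63 wt% Si.
26.72% − 30.63% gives a difference of -3.91 percentage points.

-3.91 percentage points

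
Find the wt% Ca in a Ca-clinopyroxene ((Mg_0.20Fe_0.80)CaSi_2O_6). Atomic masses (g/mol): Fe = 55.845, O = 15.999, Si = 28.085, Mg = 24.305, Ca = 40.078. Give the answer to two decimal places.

16.58 mass %

Formula mass = 0.20*24.305 + 0.80*55.845 + 1*40.078 + 2*28.085 + 6*15.999 = 241.779 g/mol, of which 40.078 g is Ca.
So Ca makes up 40.078/241.779 = 0.1658 of the mass, i.e. 16.58%.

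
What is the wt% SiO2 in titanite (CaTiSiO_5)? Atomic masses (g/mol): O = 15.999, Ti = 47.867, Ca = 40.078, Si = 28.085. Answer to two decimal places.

30.65 wt%

M(CaTiSiO_5) = 196.025 g/mol; M(SiO2) = 60.083 g/mol.
Moles SiO2 per formula unit = 1 Si ÷ 1 = 1.0000.
SiO2 fraction = (1.0000 × 60.083) / 196.025 = 60.083/196.025 = 0.3065.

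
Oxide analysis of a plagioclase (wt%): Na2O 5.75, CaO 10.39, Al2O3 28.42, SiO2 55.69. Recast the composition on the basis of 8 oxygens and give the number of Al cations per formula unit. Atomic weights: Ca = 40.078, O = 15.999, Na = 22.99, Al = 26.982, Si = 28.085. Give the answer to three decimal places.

Na2O: 5.75/61.979 = 0.09277 mol → 0.18554 mol Na, 0.09277 mol O.
CaO: 10.39/56.077 = 0.18528 mol → 0.18528 mol Ca, 0.18528 mol O.
Al2O3: 28.42/101.961 = 0.27873 mol → 0.55746 mol Al, 0.83619 mol O.
SiO2: 55.69/60.083 = 0.92688 mol → 0.92688 mol Si, 1.85376 mol O.
Total oxygen = 2.96800 mol. Normalization factor = 8/2.96800 = 2.69542.
Al per 8 O = 0.55746 × 2.69542 = 1.503.

1.503 Al apfu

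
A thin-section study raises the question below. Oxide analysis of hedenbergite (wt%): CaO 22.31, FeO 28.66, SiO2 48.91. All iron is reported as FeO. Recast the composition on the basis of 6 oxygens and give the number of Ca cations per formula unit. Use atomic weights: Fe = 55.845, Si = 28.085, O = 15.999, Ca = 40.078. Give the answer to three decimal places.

CaO: 22.31/56.077 = 0.39785 mol → 0.39785 mol Ca, 0.39785 mol O.
FeO: 28.66/71.844 = 0.39892 mol → 0.39892 mol Fe, 0.39892 mol O.
SiO2: 48.91/60.083 = 0.81404 mol → 0.81404 mol Si, 1.62808 mol O.
Total oxygen = 2.42485 mol. Normalization factor = 6/2.42485 = 2.47438.
Ca per 6 O = 0.39785 × 2.47438 = 0.984.

0.984 Ca apfu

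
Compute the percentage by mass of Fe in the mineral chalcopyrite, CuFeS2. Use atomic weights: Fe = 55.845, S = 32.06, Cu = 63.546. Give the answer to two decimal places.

30.43 mass %

M(CuFeS2) = 183.511 g/mol.
Fe contributes 1 × 55.845 = 55.845 g per mole.
55.845/183.511 = 0.3043 → 30.43%.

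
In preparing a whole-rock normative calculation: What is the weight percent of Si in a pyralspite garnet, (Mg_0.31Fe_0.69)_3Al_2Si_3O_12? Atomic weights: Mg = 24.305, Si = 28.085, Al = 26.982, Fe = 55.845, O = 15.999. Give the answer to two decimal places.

M((Mg_0.31Fe_0.69)_3Al_2Si_3O_12) = 468.410 g/mol.
Si contributes 3 × 28.085 = 84.255 g per mole.
84.255/468.410 = 0.1799 → 17.99%.

17.99 weight percent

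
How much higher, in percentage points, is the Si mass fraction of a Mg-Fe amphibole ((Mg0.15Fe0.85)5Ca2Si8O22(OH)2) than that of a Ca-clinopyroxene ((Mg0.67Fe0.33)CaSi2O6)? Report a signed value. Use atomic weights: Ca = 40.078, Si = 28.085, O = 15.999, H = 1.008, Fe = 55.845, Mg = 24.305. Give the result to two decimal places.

First mineral: 224.680 g Si in 946.398 g formula = 23.74 wt% Si.
Second mineral: 56.170 g Si in 226.955 g formula = 24.75 wt% Si.
23.74% − 24.75% gives a difference of -1.01 percentage points.

-1.01 percentage points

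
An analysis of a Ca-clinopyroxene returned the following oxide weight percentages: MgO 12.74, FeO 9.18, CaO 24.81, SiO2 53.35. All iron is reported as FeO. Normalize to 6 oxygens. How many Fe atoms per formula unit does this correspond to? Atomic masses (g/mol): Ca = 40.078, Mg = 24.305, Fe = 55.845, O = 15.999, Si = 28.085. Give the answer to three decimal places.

MgO: 12.74/40.304 = 0.31610 mol → 0.31610 mol Mg, 0.31610 mol O.
FeO: 9.18/71.844 = 0.12778 mol → 0.12778 mol Fe, 0.12778 mol O.
CaO: 24.81/56.077 = 0.44243 mol → 0.44243 mol Ca, 0.44243 mol O.
SiO2: 53.35/60.083 = 0.88794 mol → 0.88794 mol Si, 1.77588 mol O.
Total oxygen = 2.66219 mol. Normalization factor = 6/2.66219 = 2.25378.
Fe per 6 O = 0.12778 × 2.25378 = 0.288.

0.288 Fe apfu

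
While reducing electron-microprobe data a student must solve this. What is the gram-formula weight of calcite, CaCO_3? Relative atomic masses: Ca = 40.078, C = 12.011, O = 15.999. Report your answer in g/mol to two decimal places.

100.09 g/mol

Ca: 1 × 40.078 = 40.0780
C: 1 × 12.011 = 12.0110
O: 3 × 15.999 = 47.9970
Summing the contributions gives the formula mass.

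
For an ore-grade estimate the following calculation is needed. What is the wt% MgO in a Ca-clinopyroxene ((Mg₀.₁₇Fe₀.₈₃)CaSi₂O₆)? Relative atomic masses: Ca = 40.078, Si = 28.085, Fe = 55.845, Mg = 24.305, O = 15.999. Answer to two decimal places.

M((Mg₀.₁₇Fe₀.₈₃)CaSi₂O₆) = 242.725 g/mol; M(MgO) = 40.304 g/mol.
Moles MgO per formula unit = 0.17 Mg ÷ 1 = 0.1700.
MgO fraction = (0.1700 × 40.304) / 242.725 = 6.852/242.725 = 0.0282.

2.82 wt%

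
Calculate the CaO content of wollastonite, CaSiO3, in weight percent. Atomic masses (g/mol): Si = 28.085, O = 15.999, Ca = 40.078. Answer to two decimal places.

Molar mass of CaSiO3 = 1×40.078 + 1×28.085 + 3×15.999 = 116.160 g/mol.
Each formula unit contains 1 Ca, equivalent to 1/1 = 1.0000 mol CaO.
M(CaO) = 1×40.078 + 1×15.999 = 56.077 g/mol.
Mass of CaO per formula unit = 1.0000 × 56.077 = 56.077 g.
CaO wt% = 56.077 / 116.160 × 100 = 48.28%.

48.28 wt%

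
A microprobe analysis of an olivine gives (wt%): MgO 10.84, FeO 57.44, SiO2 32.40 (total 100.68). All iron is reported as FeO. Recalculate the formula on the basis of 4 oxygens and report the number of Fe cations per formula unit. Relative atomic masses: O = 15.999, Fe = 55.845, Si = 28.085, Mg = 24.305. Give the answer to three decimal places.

MgO (M=40.304): mol = 0.26896; Mg = 0.26896, O = 0.26896.
FeO (M=71.844): mol = 0.79951; Fe = 0.79951, O = 0.79951.
SiO2 (M=60.083): mol = 0.53925; Si = 0.53925, O = 1.07850.
ΣO = 2.14697; factor = 4/ΣO = 1.86309.
Fe apfu = 0.79951 × 1.86309 = 1.490.

1.490 Fe apfu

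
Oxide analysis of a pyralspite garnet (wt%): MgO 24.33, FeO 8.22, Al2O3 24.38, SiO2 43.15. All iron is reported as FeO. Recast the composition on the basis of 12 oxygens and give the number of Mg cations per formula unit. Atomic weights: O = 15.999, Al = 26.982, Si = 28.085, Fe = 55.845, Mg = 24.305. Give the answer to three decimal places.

2.522 Mg apfu

MgO (M=40.304): mol = 0.60366; Mg = 0.60366, O = 0.60366.
FeO (M=71.844): mol = 0.11441; Fe = 0.11441, O = 0.11441.
Al2O3 (M=101.961): mol = 0.23911; Al = 0.47822, O = 0.71733.
SiO2 (M=60.083): mol = 0.71817; Si = 0.71817, O = 1.43634.
ΣO = 2.87174; factor = 12/ΣO = 4.17865.
Mg apfu = 0.60366 × 4.17865 = 2.522.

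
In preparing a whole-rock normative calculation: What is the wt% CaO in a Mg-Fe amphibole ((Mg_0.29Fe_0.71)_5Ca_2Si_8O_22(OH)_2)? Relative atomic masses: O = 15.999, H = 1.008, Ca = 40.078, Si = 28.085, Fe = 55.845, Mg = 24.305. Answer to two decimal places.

M((Mg_0.29Fe_0.71)_5Ca_2Si_8O_22(OH)_2) = 924.320 g/mol; M(CaO) = 56.077 g/mol.
Moles CaO per formula unit = 2 Ca ÷ 1 = 2.0000.
CaO fraction = (2.0000 × 56.077) / 924.320 = 112.154/924.320 = 0.1213.

12.13 wt%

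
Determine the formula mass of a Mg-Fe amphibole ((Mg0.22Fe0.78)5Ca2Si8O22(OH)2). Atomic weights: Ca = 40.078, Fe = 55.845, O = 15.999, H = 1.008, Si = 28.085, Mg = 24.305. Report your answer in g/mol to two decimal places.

M = 1.10*24.305 + 3.90*55.845 + 2*40.078 + 8*28.085 + 24*15.999 + 2*1.008

935.36 g/mol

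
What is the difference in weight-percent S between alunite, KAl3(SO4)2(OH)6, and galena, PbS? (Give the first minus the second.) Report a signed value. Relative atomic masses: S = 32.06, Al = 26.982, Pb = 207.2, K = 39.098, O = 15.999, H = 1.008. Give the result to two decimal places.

2.08 percentage points

S in KAl3(SO4)2(OH)6: molar mass 414.198 g/mol; 2×32.06 = 64.120 g → 15.48 wt%.
S in PbS: molar mass 239.260 g/mol; 1×32.06 = 32.060 g → 13.40 wt%.
Difference = 15.48 − 13.40 = 2.08 percentage points.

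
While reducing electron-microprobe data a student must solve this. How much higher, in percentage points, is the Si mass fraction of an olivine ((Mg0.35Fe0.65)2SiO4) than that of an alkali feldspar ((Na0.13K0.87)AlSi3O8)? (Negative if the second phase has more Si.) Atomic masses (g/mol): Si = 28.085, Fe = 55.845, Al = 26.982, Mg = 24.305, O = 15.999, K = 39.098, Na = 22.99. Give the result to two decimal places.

-15.04 percentage points

M((Mg0.35Fe0.65)2SiO4) = 181.693 g/mol, so wt% Si = 28.085/181.693 × 100 = 15.46%.
M((Na0.13K0.87)AlSi3O8) = 276.233 g/mol, so wt% Si = 84.255/276.233 × 100 = 30.50%.
15.46 − 30.50 = -15.04 pp.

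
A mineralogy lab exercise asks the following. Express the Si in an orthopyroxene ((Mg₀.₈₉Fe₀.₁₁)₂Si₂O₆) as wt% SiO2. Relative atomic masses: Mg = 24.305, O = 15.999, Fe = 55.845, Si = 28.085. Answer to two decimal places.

57.85 wt%

Molar mass of (Mg₀.₈₉Fe₀.₁₁)₂Si₂O₆ = 1.78·24.305 + 0.22·55.845 + 2·28.085 + 6·15.999 = 207.713 g/mol.
Each formula unit contains 2 Si, equivalent to 2/1 = 2.0000 mol SiO2.
M(SiO2) = 1×28.085 + 2×15.999 = 60.083 g/mol.
Mass of SiO2 per formula unit = 2.0000 × 60.083 = 120.166 g.
SiO2 wt% = 120.166 / 207.713 × 100 = 57.85%.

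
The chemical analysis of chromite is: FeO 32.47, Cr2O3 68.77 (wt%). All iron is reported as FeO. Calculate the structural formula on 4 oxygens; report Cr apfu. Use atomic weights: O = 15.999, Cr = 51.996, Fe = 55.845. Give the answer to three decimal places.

2.001 Cr apfu

32.47 wt% FeO ÷ 71.844 g/mol = 0.45195 mol, giving 0.45195 Fe and 0.45195 O.
68.77 wt% Cr2O3 ÷ 151.989 g/mol = 0.45247 mol, giving 0.90494 Cr and 1.35741 O.
Oxygen sums to 1.80936; scaling by 4/1.80936 = 2.21073 puts the formula on 4 O.
Cr: 0.90494 × 2.21073 = 2.001 atoms per formula unit.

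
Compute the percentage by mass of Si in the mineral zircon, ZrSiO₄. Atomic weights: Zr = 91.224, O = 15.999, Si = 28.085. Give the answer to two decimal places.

Molar mass of ZrSiO₄: 1*91.224 + 1*28.085 + 4*15.999 = 183.305 g/mol.
Mass of Si per formula unit: 1 × 28.085 = 28.085 g.
Weight fraction Si = 28.085 / 183.305 = 0.1532.

15.32 wt%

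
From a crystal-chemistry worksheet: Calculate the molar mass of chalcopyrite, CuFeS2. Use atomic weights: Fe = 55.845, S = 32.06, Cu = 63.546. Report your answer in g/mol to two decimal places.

183.51 g/mol

The formula mass is the sum 1×63.546 + 1×55.845 + 2×32.06.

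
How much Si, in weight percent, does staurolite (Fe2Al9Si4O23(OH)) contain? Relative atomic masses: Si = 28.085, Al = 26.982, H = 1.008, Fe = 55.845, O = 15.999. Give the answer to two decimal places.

13.19 weight percent

Molar mass of Fe2Al9Si4O23(OH): 2×55.845 + 9×26.982 + 4×28.085 + 24×15.999 + 1×1.008 = 851.852 g/mol.
Mass of Si per formula unit: 4 × 28.085 = 112.340 g.
Weight fraction Si = 112.340 / 851.852 = 0.1319.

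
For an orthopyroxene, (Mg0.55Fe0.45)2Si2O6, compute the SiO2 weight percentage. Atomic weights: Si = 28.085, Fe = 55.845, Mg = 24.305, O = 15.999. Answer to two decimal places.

52.44 wt%

Formula mass = 229.160 g/mol.
2 Si → 2.0000 mol SiO2 per formula unit; M(SiO2) = 60.083, so SiO2 mass = 120.166 g.
120.166/229.160 × 100 = 52.44 wt%.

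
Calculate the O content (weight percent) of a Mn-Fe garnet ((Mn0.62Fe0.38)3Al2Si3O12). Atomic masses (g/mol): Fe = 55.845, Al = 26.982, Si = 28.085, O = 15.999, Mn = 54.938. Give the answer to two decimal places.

M((Mn0.62Fe0.38)3Al2Si3O12) = 496.055 g/mol.
O contributes 12 × 15.999 = 191.988 g per mole.
191.988/496.055 = 0.3870 → 38.70%.

38.70 weight percent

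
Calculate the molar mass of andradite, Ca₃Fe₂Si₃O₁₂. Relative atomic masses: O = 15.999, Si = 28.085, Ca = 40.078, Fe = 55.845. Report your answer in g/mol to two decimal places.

M = 3×40.078 + 2×55.845 + 3×28.085 + 12×15.999

508.17 g/mol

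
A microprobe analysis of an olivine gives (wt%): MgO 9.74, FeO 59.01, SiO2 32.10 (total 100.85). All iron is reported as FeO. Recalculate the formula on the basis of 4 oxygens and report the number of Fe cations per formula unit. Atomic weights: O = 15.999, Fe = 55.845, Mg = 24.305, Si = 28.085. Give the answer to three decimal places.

1.541 Fe apfu

MgO: 9.74/40.304 = 0.24166 mol → 0.24166 mol Mg, 0.24166 mol O.
FeO: 59.01/71.844 = 0.82136 mol → 0.82136 mol Fe, 0.82136 mol O.
SiO2: 32.10/60.083 = 0.53426 mol → 0.53426 mol Si, 1.06852 mol O.
Total oxygen = 2.13154 mol. Normalization factor = 4/2.13154 = 1.87658.
Fe per 4 O = 0.82136 × 1.87658 = 1.541.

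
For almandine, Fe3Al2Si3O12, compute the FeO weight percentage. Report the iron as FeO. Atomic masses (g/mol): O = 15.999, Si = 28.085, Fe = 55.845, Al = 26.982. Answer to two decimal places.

Formula mass = 497.742 g/mol.
3 Fe → 3.0000 mol FeO per formula unit; M(FeO) = 71.844, so FeO mass = 215.532 g.
215.532/497.742 × 100 = 43.30 wt%.

43.30 wt%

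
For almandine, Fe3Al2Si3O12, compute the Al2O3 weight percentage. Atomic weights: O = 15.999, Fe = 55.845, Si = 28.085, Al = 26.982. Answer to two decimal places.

Formula mass = 497.742 g/mol.
2 Al → 1.0000 mol Al2O3 per formula unit; M(Al2O3) = 101.961, so Al2O3 mass = 101.961 g.
101.961/497.742 × 100 = 20.48 wt%.

20.48 wt%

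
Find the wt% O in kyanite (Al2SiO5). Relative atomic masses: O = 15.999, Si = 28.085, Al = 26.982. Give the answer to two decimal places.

M(Al2SiO5) = 162.044 g/mol.
O contributes 5 × 15.999 = 79.995 g per mole.
79.995/162.044 = 0.4937 → 49.37%.

49.37 mass %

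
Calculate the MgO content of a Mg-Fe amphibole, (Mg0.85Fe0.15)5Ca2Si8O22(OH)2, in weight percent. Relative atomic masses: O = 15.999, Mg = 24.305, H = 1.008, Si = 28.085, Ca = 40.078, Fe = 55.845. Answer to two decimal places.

20.49 wt%

Molar mass of (Mg0.85Fe0.15)5Ca2Si8O22(OH)2 = 4.25*24.305 + 0.75*55.845 + 2*40.078 + 8*28.085 + 24*15.999 + 2*1.008 = 836.008 g/mol.
Each formula unit contains 4.25 Mg, equivalent to 4.25/1 = 4.2500 mol MgO.
M(MgO) = 1×24.305 + 1×15.999 = 40.304 g/mol.
Mass of MgO per formula unit = 4.2500 × 40.304 = 171.292 g.
MgO wt% = 171.292 / 836.008 × 100 = 20.49%.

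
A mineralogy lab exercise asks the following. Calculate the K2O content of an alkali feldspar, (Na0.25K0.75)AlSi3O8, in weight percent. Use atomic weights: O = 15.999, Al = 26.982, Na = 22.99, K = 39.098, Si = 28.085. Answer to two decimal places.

M((Na0.25K0.75)AlSi3O8) = 274.300 g/mol; M(K2O) = 94.195 g/mol.
Moles K2O per formula unit = 0.75 K ÷ 2 = 0.3750.
K2O fraction = (0.3750 × 94.195) / 274.300 = 35.323/274.300 = 0.1288.

12.88 wt%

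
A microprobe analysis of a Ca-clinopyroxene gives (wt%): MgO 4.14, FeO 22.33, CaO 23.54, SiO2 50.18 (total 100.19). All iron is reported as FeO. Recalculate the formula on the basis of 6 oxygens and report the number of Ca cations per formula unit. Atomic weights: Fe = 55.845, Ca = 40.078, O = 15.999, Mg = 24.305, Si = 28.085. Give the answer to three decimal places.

MgO (M=40.304): mol = 0.10272; Mg = 0.10272, O = 0.10272.
FeO (M=71.844): mol = 0.31081; Fe = 0.31081, O = 0.31081.
CaO (M=56.077): mol = 0.41978; Ca = 0.41978, O = 0.41978.
SiO2 (M=60.083): mol = 0.83518; Si = 0.83518, O = 1.67036.
ΣO = 2.50367; factor = 6/ΣO = 2.39648.
Ca apfu = 0.41978 × 2.39648 = 1.006.

1.006 Ca apfu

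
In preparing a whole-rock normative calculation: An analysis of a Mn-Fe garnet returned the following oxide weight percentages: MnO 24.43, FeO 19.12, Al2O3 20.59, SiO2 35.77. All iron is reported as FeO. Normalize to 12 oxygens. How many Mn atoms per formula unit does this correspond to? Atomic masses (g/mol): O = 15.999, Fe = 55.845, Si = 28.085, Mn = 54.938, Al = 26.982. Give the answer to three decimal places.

1.717 Mn apfu

MnO (M=70.937): mol = 0.34439; Mn = 0.34439, O = 0.34439.
FeO (M=71.844): mol = 0.26613; Fe = 0.26613, O = 0.26613.
Al2O3 (M=101.961): mol = 0.20194; Al = 0.40388, O = 0.60582.
SiO2 (M=60.083): mol = 0.59534; Si = 0.59534, O = 1.19068.
ΣO = 2.40702; factor = 12/ΣO = 4.98542.
Mn apfu = 0.34439 × 4.98542 = 1.717.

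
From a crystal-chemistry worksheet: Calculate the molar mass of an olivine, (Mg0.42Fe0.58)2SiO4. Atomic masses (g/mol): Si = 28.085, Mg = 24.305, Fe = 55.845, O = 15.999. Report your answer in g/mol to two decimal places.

The formula mass is the sum 0.84×24.305 + 1.16×55.845 + 1×28.085 + 4×15.999.

177.28 g/mol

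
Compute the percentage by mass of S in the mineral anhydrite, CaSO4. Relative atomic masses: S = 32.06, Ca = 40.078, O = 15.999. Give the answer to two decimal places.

Formula mass = 1×40.078 + 1×32.06 + 4×15.999 = 136.134 g/mol, of which 32.060 g is S.
So S makes up 32.060/136.134 = 0.2355 of the mass, i.e. 23.55%.

23.55 wt%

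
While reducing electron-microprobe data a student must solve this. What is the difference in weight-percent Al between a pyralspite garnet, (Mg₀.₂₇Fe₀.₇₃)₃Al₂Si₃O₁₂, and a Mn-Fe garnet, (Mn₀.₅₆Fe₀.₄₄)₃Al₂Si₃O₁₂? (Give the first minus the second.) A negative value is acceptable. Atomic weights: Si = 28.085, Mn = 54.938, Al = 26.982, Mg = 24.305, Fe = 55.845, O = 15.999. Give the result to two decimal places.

0.55 percentage points

M((Mg₀.₂₇Fe₀.₇₃)₃Al₂Si₃O₁₂) = 472.195 g/mol, so wt% Al = 53.964/472.195 × 100 = 11.43%.
M((Mn₀.₅₆Fe₀.₄₄)₃Al₂Si₃O₁₂) = 496.218 g/mol, so wt% Al = 53.964/496.218 × 100 = 10.88%.
11.43 − 10.88 = 0.55 pp.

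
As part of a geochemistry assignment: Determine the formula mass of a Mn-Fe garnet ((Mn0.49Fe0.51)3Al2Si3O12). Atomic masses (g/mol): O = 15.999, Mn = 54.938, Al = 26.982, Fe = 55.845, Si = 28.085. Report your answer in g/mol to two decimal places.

M = 1.47*54.938 + 1.53*55.845 + 2*26.982 + 3*28.085 + 12*15.999

496.41 g/mol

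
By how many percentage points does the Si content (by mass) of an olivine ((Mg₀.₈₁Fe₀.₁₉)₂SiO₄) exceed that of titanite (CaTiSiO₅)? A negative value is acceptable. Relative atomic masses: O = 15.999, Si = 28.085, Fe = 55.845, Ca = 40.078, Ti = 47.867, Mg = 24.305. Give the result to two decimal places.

M((Mg₀.₈₁Fe₀.₁₉)₂SiO₄) = 152.676 g/mol, so wt% Si = 28.085/152.676 × 100 = 18.40%.
M(CaTiSiO₅) = 196.025 g/mol, so wt% Si = 28.085/196.025 × 100 = 14.33%.
18.40 − 14.33 = 4.07 pp.

4.07 percentage points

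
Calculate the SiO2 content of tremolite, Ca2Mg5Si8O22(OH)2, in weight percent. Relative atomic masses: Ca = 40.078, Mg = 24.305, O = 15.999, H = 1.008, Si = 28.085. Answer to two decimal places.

59.17 wt%

Formula mass = 812.353 g/mol.
8 Si → 8.0000 mol SiO2 per formula unit; M(SiO2) = 60.083, so SiO2 mass = 480.664 g.
480.664/812.353 × 100 = 59.17 wt%.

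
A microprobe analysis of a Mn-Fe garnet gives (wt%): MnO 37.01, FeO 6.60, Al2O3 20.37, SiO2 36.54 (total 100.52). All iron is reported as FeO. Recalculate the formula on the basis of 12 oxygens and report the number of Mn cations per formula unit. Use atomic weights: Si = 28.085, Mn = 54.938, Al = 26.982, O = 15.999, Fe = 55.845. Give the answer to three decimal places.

2.577 Mn apfu

MnO (M=70.937): mol = 0.52173; Mn = 0.52173, O = 0.52173.
FeO (M=71.844): mol = 0.09187; Fe = 0.09187, O = 0.09187.
Al2O3 (M=101.961): mol = 0.19978; Al = 0.39956, O = 0.59934.
SiO2 (M=60.083): mol = 0.60816; Si = 0.60816, O = 1.21632.
ΣO = 2.42926; factor = 12/ΣO = 4.93978.
Mn apfu = 0.52173 × 4.93978 = 2.577.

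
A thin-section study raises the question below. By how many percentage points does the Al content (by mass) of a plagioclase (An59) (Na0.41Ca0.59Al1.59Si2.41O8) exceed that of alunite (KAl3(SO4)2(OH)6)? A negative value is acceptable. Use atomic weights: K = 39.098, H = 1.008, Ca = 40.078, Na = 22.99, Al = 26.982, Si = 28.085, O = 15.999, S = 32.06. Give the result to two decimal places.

-3.75 percentage points

Al in Na0.41Ca0.59Al1.59Si2.41O8: molar mass 271.650 g/mol; 1.59×26.982 = 42.901 g → 15.79 wt%.
Al in KAl3(SO4)2(OH)6: molar mass 414.198 g/mol; 3×26.982 = 80.946 g → 19.54 wt%.
Difference = 15.79 − 19.54 = -3.75 percentage points.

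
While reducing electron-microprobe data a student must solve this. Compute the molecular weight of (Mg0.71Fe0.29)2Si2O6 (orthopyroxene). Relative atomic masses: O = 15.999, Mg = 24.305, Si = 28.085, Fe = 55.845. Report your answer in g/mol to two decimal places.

219.07 g/mol

The formula mass is the sum 1.42(24.305) + 0.58(55.845) + 2(28.085) + 6(15.999).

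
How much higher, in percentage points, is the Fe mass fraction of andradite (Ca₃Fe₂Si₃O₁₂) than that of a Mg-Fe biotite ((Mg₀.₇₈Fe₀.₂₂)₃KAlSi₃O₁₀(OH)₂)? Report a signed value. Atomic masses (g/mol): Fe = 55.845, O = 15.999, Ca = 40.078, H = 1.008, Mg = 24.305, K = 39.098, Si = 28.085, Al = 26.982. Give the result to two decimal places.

First mineral: 111.690 g Fe in 508.167 g formula = 21.98 wt% Fe.
Second mineral: 36.858 g Fe in 438.070 g formula = 8.41 wt% Fe.
21.98% − 8.41% gives a difference of 13.57 percentage points.

13.57 percentage points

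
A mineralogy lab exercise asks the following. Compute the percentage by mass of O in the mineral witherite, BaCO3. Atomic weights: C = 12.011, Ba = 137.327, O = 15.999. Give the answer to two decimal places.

Formula mass = 1*137.327 + 1*12.011 + 3*15.999 = 197.335 g/mol, of which 47.997 g is O.
So O makes up 47.997/197.335 = 0.2432 of the mass, i.e. 24.32%.

24.32 weight percent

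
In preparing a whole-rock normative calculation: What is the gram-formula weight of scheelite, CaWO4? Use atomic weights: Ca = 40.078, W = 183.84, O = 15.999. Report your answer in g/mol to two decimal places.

287.91 g/mol

The formula mass is the sum 1*40.078 + 1*183.84 + 4*15.999.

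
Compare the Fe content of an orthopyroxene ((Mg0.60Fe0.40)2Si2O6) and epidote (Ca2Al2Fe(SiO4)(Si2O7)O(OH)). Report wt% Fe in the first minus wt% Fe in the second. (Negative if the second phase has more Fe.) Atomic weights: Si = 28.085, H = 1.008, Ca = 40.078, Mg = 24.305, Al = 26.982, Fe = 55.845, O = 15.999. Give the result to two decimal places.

M((Mg0.60Fe0.40)2Si2O6) = 226.006 g/mol, so wt% Fe = 44.676/226.006 × 100 = 19.77%.
M(Ca2Al2Fe(SiO4)(Si2O7)O(OH)) = 483.215 g/mol, so wt% Fe = 55.845/483.215 × 100 = 11.56%.
19.77 − 11.56 = 8.21 pp.

8.21 percentage points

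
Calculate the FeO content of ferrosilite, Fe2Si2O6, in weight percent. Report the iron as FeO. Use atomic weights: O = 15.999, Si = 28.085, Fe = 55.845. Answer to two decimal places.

54.46 wt%

Formula mass = 263.854 g/mol.
2 Fe → 2.0000 mol FeO per formula unit; M(FeO) = 71.844, so FeO mass = 143.688 g.
143.688/263.854 × 100 = 54.46 wt%.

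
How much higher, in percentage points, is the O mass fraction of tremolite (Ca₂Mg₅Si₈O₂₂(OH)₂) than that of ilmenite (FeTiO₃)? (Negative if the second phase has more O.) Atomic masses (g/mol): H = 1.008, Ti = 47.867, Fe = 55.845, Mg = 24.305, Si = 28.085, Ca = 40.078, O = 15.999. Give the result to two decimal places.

15.63 percentage points

First mineral: 383.976 g O in 812.353 g formula = 47.27 wt% O.
Second mineral: 47.997 g O in 151.709 g formula = 31.64 wt% O.
47.27% − 31.64% gives a difference of 15.63 percentage points.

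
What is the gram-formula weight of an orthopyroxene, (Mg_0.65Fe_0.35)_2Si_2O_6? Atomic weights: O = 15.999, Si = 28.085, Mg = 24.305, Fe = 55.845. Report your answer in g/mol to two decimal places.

The formula mass is the sum 1.30*24.305 + 0.70*55.845 + 2*28.085 + 6*15.999.

222.85 g/mol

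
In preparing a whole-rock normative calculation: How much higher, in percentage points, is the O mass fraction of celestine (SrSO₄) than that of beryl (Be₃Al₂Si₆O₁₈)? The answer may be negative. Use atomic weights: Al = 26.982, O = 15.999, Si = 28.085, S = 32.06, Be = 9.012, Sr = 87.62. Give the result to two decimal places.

M(SrSO₄) = 183.676 g/mol, so wt% O = 63.996/183.676 × 100 = 34.84%.
M(Be₃Al₂Si₆O₁₈) = 537.492 g/mol, so wt% O = 287.982/537.492 × 100 = 53.58%.
34.84 − 53.58 = -18.74 pp.

-18.74 percentage points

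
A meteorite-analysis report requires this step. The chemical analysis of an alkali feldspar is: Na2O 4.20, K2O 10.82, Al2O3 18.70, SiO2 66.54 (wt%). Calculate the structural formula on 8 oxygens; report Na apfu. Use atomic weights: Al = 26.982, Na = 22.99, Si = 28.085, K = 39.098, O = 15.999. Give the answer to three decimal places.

0.368 Na apfu

Na2O (M=61.979): mol = 0.06776; Na = 0.13552, O = 0.06776.
K2O (M=94.195): mol = 0.11487; K = 0.22974, O = 0.11487.
Al2O3 (M=101.961): mol = 0.18340; Al = 0.36680, O = 0.55020.
SiO2 (M=60.083): mol = 1.10747; Si = 1.10747, O = 2.21494.
ΣO = 2.94777; factor = 8/ΣO = 2.71392.
Na apfu = 0.13552 × 2.71392 = 0.368.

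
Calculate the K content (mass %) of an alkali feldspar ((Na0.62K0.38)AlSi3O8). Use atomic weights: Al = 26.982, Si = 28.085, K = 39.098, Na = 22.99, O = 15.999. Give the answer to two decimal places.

Molar mass of (Na0.62K0.38)AlSi3O8: 0.62×22.99 + 0.38×39.098 + 1×26.982 + 3×28.085 + 8×15.999 = 268.340 g/mol.
Mass of K per formula unit: 0.38 × 39.098 = 14.857 g.
Weight fraction K = 14.857 / 268.340 = 0.0554.

5.54 mass %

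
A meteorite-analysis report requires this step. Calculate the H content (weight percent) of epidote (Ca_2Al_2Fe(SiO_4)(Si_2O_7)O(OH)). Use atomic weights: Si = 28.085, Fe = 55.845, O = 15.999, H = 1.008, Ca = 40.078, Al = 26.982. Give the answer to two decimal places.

M(Ca_2Al_2Fe(SiO_4)(Si_2O_7)O(OH)) = 483.215 g/mol.
H contributes 1 × 1.008 = 1.008 g per mole.
1.008/483.215 = 0.0021 → 0.21%.

0.21 weight percent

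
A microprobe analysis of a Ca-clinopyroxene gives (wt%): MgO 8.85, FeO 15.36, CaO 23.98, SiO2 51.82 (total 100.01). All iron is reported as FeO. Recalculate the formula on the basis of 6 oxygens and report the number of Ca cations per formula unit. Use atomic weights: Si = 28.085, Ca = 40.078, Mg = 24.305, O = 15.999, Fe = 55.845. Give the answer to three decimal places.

0.992 Ca apfu

8.85 wt% MgO ÷ 40.304 g/mol = 0.21958 mol, giving 0.21958 Mg and 0.21958 O.
15.36 wt% FeO ÷ 71.844 g/mol = 0.21380 mol, giving 0.21380 Fe and 0.21380 O.
23.98 wt% CaO ÷ 56.077 g/mol = 0.42763 mol, giving 0.42763 Ca and 0.42763 O.
51.82 wt% SiO2 ÷ 60.083 g/mol = 0.86247 mol, giving 0.86247 Si and 1.72494 O.
Oxygen sums to 2.58595; scaling by 6/2.58595 = 2.32023 puts the formula on 6 O.
Ca: 0.42763 × 2.32023 = 0.992 atoms per formula unit.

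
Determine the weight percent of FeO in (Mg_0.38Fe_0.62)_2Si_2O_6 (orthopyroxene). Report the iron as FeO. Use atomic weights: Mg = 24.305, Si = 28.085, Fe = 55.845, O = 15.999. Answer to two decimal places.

Molar mass of (Mg_0.38Fe_0.62)_2Si_2O_6 = 0.76×24.305 + 1.24×55.845 + 2×28.085 + 6×15.999 = 239.884 g/mol.
Each formula unit contains 1.24 Fe, equivalent to 1.24/1 = 1.2400 mol FeO.
M(FeO) = 1×55.845 + 1×15.999 = 71.844 g/mol.
Mass of FeO per formula unit = 1.2400 × 71.844 = 89.087 g.
FeO wt% = 89.087 / 239.884 × 100 = 37.14%.

37.14 wt%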